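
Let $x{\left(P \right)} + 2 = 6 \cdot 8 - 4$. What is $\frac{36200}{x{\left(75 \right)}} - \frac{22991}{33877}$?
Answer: $\frac{612690889}{711417} \approx 861.23$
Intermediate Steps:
$x{\left(P \right)} = 42$ ($x{\left(P \right)} = -2 + \left(6 \cdot 8 - 4\right) = -2 + \left(48 - 4\right) = -2 + 44 = 42$)
$\frac{36200}{x{\left(75 \right)}} - \frac{22991}{33877} = \frac{36200}{42} - \frac{22991}{33877} = 36200 \cdot \frac{1}{42} - \frac{22991}{33877} = \frac{18100}{21} - \frac{22991}{33877} = \frac{612690889}{711417}$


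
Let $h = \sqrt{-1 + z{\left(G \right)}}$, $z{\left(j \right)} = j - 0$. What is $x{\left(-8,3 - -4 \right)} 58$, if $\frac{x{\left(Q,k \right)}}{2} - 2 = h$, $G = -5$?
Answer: $232 + 116 i \sqrt{6} \approx 232.0 + 284.14 i$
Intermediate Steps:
$z{\left(j \right)} = j$ ($z{\left(j \right)} = j + 0 = j$)
$h = i \sqrt{6}$ ($h = \sqrt{-1 - 5} = \sqrt{-6} = i \sqrt{6} \approx 2.4495 i$)
$x{\left(Q,k \right)} = 4 + 2 i \sqrt{6}$
$x{\left(-8,3 - -4 \right)} 58 = \left(4 + 2 i \sqrt{6}\right) 58 = 232 + 116 i \sqrt{6}$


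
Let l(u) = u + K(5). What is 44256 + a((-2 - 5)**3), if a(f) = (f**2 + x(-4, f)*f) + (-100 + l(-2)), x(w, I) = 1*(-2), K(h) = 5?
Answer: 162494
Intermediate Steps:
l(u) = 5 + u (l(u) = u + 5 = 5 + u)
x(w, I) = -2
a(f) = -97 + f**2 - 2*f (a(f) = (f**2 - 2*f) + (-100 + (5 - 2)) = (f**2 - 2*f) + (-100 + 3) = (f**2 - 2*f) - 97 = -97 + f**2 - 2*f)
44256 + a((-2 - 5)**3) = 44256 + (-97 + ((-2 - 5)**3)**2 - 2*(-2 - 5)**3) = 44256 + (-97 + ((-7)**3)**2 - 2*(-7)**3) = 44256 + (-97 + (-343)**2 - 2*(-343)) = 44256 + (-97 + 117649 + 686) = 44256 + 118238 = 162494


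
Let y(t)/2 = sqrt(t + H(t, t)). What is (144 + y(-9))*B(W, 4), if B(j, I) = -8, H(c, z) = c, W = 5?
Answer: -1152 - 48*I*sqrt(2) ≈ -1152.0 - 67.882*I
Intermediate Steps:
y(t) = 2*sqrt(2)*sqrt(t) (y(t) = 2*sqrt(t + t) = 2*sqrt(2*t) = 2*(sqrt(2)*sqrt(t)) = 2*sqrt(2)*sqrt(t))
(144 + y(-9))*B(W, 4) = (144 + 2*sqrt(2)*sqrt(-9))*(-8) = (144 + 2*sqrt(2)*(3*I))*(-8) = (144 + 6*I*sqrt(2))*(-8) = -1152 - 48*I*sqrt(2)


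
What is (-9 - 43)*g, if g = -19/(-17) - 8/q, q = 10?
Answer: -1404/85 ≈ -16.518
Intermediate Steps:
g = 27/85 (g = -19/(-17) - 8/10 = -19*(-1/17) - 8*⅒ = 19/17 - ⅘ = 27/85 ≈ 0.31765)
(-9 - 43)*g = (-9 - 43)*(27/85) = -52*27/85 = -1404/85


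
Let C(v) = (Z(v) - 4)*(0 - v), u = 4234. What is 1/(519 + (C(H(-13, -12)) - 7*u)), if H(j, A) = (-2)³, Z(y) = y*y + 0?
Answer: -1/28639 ≈ -3.4917e-5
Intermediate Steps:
Z(y) = y² (Z(y) = y² + 0 = y²)
H(j, A) = -8
C(v) = -v*(-4 + v²) (C(v) = (v² - 4)*(0 - v) = (-4 + v²)*(-v) = -v*(-4 + v²))
1/(519 + (C(H(-13, -12)) - 7*u)) = 1/(519 + (-8*(4 - 1*(-8)²) - 7*4234)) = 1/(519 + (-8*(4 - 1*64) - 1*29638)) = 1/(519 + (-8*(4 - 64) - 29638)) = 1/(519 + (-8*(-60) - 29638)) = 1/(519 + (480 - 29638)) = 1/(519 - 29158) = 1/(-28639) = -1/28639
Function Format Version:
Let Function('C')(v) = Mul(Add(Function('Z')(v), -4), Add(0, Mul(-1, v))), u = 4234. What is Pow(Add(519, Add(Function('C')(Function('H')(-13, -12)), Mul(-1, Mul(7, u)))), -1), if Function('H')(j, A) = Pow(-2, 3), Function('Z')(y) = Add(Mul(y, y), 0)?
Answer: Rational(-1, 28639) ≈ -3.4917e-5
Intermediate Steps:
Function('Z')(y) = Pow(y, 2) (Function('Z')(y) = Add(Pow(y, 2), 0) = Pow(y, 2))
Function('H')(j, A) = -8
Function('C')(v) = Mul(-1, v, Add(-4, Pow(v, 2))) (Function('C')(v) = Mul(Add(Pow(v, 2), -4), Add(0, Mul(-1, v))) = Mul(Add(-4, Pow(v, 2)), Mul(-1, v)) = Mul(-1, v, Add(-4, Pow(v, 2))))
Pow(Add(519, Add(Function('C')(Function('H')(-13, -12)), Mul(-1, Mul(7, u)))), -1) = Pow(Add(519, Add(Mul(-8, Add(4, Mul(-1, Pow(-8, 2)))), Mul(-1, Mul(7, 4234)))), -1) = Pow(Add(519, Add(Mul(-8, Add(4, Mul(-1, 64))), Mul(-1, 29638))), -1) = Pow(Add(519, Add(Mul(-8, Add(4, -64)), -29638)), -1) = Pow(Add(519, Add(Mul(-8, -60), -29638)), -1) = Pow(Add(519, Add(480, -29638)), -1) = Pow(Add(519, -29158), -1) = Pow(-28639, -1) = Rational(-1, 28639)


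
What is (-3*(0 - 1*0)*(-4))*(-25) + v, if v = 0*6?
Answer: 0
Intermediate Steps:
v = 0
(-3*(0 - 1*0)*(-4))*(-25) + v = (-3*(0 - 1*0)*(-4))*(-25) + 0 = (-3*(0 + 0)*(-4))*(-25) + 0 = (-3*0*(-4))*(-25) + 0 = (0*(-4))*(-25) + 0 = 0*(-25) + 0 = 0 + 0 = 0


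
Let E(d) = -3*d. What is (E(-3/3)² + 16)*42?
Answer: 1050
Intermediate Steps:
(E(-3/3)² + 16)*42 = ((-(-9)/3)² + 16)*42 = ((-3*(-1))² + 16)*42 = (3² + 16)*42 = (9 + 16)*42 = 25*42 = 1050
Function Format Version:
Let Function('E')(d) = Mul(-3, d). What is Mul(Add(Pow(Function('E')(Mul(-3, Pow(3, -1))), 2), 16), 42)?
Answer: 1050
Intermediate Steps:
Mul(Add(Pow(Function('E')(Mul(-3, Pow(3, -1))), 2), 16), 42) = Mul(Add(Pow(Mul(-3, Mul(-3, Pow(3, -1))), 2), 16), 42) = Mul(Add(Pow(Mul(-3, Mul(-3, Rational(1, 3))), 2), 16), 42) = Mul(Add(Pow(Mul(-3, -1), 2), 16), 42) = Mul(Add(Pow(3, 2), 16), 42) = Mul(Add(9, 16), 42) = Mul(25, 42) = 1050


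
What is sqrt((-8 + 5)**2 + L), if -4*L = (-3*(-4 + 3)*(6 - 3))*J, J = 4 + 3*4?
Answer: 3*I*sqrt(3) ≈ 5.1962*I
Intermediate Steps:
J = 16 (J = 4 + 12 = 16)
L = -36 (L = -(-3*(-4 + 3)*(6 - 3))*16/4 = -(-(-3)*3)*16/4 = -(-3*(-3))*16/4 = -9*16/4 = -1/4*144 = -36)
sqrt((-8 + 5)**2 + L) = sqrt((-8 + 5)**2 - 36) = sqrt((-3)**2 - 36) = sqrt(9 - 36) = sqrt(-27) = 3*I*sqrt(3)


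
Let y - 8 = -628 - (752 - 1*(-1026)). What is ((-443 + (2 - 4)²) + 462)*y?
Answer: -55154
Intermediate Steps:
y = -2398 (y = 8 + (-628 - (752 - 1*(-1026))) = 8 + (-628 - (752 + 1026)) = 8 + (-628 - 1*1778) = 8 + (-628 - 1778) = 8 - 2406 = -2398)
((-443 + (2 - 4)²) + 462)*y = ((-443 + (2 - 4)²) + 462)*(-2398) = ((-443 + (-2)²) + 462)*(-2398) = ((-443 + 4) + 462)*(-2398) = (-439 + 462)*(-2398) = 23*(-2398) = -55154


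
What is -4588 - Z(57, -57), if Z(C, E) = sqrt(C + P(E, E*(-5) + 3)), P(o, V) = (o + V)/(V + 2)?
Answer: -4588 - sqrt(4860690)/290 ≈ -4595.6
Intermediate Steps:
P(o, V) = (V + o)/(2 + V)
Z(C, E) = sqrt(C + (3 - 4*E)/(5 - 5*E)) (Z(C, E) = sqrt(C + ((E*(-5) + 3) + E)/(2 + (E*(-5) + 3))) = sqrt(C + ((-5*E + 3) + E)/(2 + (-5*E + 3))) = sqrt(C + ((3 - 5*E) + E)/(2 + (3 - 5*E))) = sqrt(C + (3 - 4*E)/(5 - 5*E)))
-4588 - Z(57, -57) = -4588 - sqrt(57 + (-3 + 4*(-57))/(-5 + 5*(-57))) = -4588 - sqrt(57 + (-3 - 228)/(-5 - 285)) = -4588 - sqrt(57 - 231/(-290)) = -4588 - sqrt(57 - 1/290*(-231)) = -4588 - sqrt(57 + 231/290) = -4588 - sqrt(16761/290) = -4588 - sqrt(4860690)/290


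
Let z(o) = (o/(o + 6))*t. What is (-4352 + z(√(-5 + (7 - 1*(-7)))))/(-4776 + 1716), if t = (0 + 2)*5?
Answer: 6523/4590 ≈ 1.4211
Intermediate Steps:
t = 10 (t = 2*5 = 10)
z(o) = 10*o/(6 + o) (z(o) = (o/(o + 6))*10 = (o/(6 + o))*10 = 10*o/(6 + o))
(-4352 + z(√(-5 + (7 - 1*(-7)))))/(-4776 + 1716) = (-4352 + 10*√(-5 + (7 - 1*(-7)))/(6 + √(-5 + (7 - 1*(-7)))))/(-4776 + 1716) = (-4352 + 10*√(-5 + (7 + 7))/(6 + √(-5 + (7 + 7))))/(-3060) = (-4352 + 10*√(-5 + 14)/(6 + √(-5 + 14)))*(-1/3060) = (-4352 + 10*√9/(6 + √9))*(-1/3060) = (-4352 + 10*3/(6 + 3))*(-1/3060) = (-4352 + 10*3/9)*(-1/3060) = (-4352 + 10*3*(⅑))*(-1/3060) = (-4352 + 10/3)*(-1/3060) = -13046/3*(-1/3060) = 6523/4590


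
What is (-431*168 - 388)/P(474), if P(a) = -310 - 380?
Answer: 36398/345 ≈ 105.50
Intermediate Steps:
P(a) = -690
(-431*168 - 388)/P(474) = (-431*168 - 388)/(-690) = (-72408 - 388)*(-1/690) = -72796*(-1/690) = 36398/345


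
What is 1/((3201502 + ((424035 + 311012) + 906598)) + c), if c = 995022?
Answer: 1/5838169 ≈ 1.7129e-7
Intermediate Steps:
1/((3201502 + ((424035 + 311012) + 906598)) + c) = 1/((3201502 + ((424035 + 311012) + 906598)) + 995022) = 1/((3201502 + (735047 + 906598)) + 995022) = 1/((3201502 + 1641645) + 995022) = 1/(4843147 + 995022) = 1/5838169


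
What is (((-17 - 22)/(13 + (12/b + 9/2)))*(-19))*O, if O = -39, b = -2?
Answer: -57798/23 ≈ -2513.0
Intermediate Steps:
(((-17 - 22)/(13 + (12/b + 9/2)))*(-19))*O = (((-17 - 22)/(13 + (12/(-2) + 9/2)))*(-19))*(-39) = (-39/(13 + (12*(-½) + 9*(½)))*(-19))*(-39) = (-39/(13 + (-6 + 9/2))*(-19))*(-39) = (-39/(13 - 3/2)*(-19))*(-39) = (-39/23/2*(-19))*(-39) = (-39*2/23*(-19))*(-39) = -78/23*(-19)*(-39) = (1482/23)*(-39) = -57798/23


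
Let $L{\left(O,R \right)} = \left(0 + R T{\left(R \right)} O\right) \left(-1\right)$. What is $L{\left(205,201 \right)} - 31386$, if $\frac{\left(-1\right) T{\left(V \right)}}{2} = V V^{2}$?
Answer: $669218697024$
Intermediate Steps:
$T{\left(V \right)} = - 2 V^{3}$ ($T{\left(V \right)} = - 2 V V^{2} = - 2 V^{3}$)
$L{\left(O,R \right)} = 2 O R^{4}$ ($L{\left(O,R \right)} = \left(0 + R \left(- 2 R^{3}\right) O\right) \left(-1\right) = \left(0 + - 2 R^{4} O\right) \left(-1\right) = \left(0 - 2 O R^{4}\right) \left(-1\right) = - 2 O R^{4} \left(-1\right) = 2 O R^{4}$)
$L{\left(205,201 \right)} - 31386 = 2 \cdot 205 \cdot 201^{4} - 31386 = 2 \cdot 205 \cdot 1632240801 - 31386 = 669218728410 - 31386 = 669218697024$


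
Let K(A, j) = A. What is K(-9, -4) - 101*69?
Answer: -6978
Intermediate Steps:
K(-9, -4) - 101*69 = -9 - 101*69 = -9 - 6969 = -6978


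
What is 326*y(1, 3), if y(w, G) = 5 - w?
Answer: 1304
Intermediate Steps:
326*y(1, 3) = 326*(5 - 1*1) = 326*(5 - 1) = 326*4 = 1304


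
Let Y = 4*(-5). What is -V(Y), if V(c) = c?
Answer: 20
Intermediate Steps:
Y = -20
-V(Y) = -1*(-20) = 20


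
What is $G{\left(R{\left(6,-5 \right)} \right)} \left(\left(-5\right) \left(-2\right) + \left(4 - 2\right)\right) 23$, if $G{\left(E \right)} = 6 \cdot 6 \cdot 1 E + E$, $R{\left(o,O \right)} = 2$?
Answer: $20424$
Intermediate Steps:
$G{\left(E \right)} = 37 E$ ($G{\left(E \right)} = 6 \cdot 6 E + E = 36 E + E = 37 E$)
$G{\left(R{\left(6,-5 \right)} \right)} \left(\left(-5\right) \left(-2\right) + \left(4 - 2\right)\right) 23 = 37 \cdot 2 \left(\left(-5\right) \left(-2\right) + \left(4 - 2\right)\right) 23 = 74 \left(10 + \left(4 - 2\right)\right) 23 = 74 \left(10 + 2\right) 23 = 74 \cdot 12 \cdot 23 = 888 \cdot 23 = 20424$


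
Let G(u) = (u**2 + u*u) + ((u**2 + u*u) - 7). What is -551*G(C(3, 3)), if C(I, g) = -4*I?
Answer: -313519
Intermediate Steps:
G(u) = -7 + 4*u**2 (G(u) = (u**2 + u**2) + ((u**2 + u**2) - 7) = 2*u**2 + (2*u**2 - 7) = 2*u**2 + (-7 + 2*u**2) = -7 + 4*u**2)
-551*G(C(3, 3)) = -551*(-7 + 4*(-4*3)**2) = -551*(-7 + 4*(-12)**2) = -551*(-7 + 4*144) = -551*(-7 + 576) = -551*569 = -313519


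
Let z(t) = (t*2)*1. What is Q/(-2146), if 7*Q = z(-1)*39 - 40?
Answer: 59/7511 ≈ 0.0078551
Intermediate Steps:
z(t) = 2*t (z(t) = (2*t)*1 = 2*t)
Q = -118/7 (Q = ((2*(-1))*39 - 40)/7 = (-2*39 - 40)/7 = (-78 - 40)/7 = (⅐)*(-118) = -118/7 ≈ -16.857)
Q/(-2146) = -118/7/(-2146) = -118/7*(-1/2146) = 59/7511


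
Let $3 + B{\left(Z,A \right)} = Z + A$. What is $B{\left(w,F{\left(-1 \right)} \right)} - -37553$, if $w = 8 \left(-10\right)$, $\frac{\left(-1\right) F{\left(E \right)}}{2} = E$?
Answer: $37472$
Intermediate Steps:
$F{\left(E \right)} = - 2 E$
$w = -80$
$B{\left(Z,A \right)} = -3 + A + Z$ ($B{\left(Z,A \right)} = -3 + \left(Z + A\right) = -3 + \left(A + Z\right) = -3 + A + Z$)
$B{\left(w,F{\left(-1 \right)} \right)} - -37553 = \left(-3 - -2 - 80\right) - -37553 = \left(-3 + 2 - 80\right) + 37553 = -81 + 37553 = 37472$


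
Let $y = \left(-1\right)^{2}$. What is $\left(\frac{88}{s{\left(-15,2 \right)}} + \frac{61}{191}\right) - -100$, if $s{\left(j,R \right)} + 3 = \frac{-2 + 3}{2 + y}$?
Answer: $\frac{12858}{191} \approx 67.319$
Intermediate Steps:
$y = 1$
$s{\left(j,R \right)} = - \frac{8}{3}$ ($s{\left(j,R \right)} = -3 + \frac{-2 + 3}{2 + 1} = -3 + 1 \cdot \frac{1}{3} = -3 + \frac{1}{3} = - \frac{8}{3}$)
$\left(\frac{88}{s{\left(-15,2 \right)}} + \frac{61}{191}\right) - -100 = \left(\frac{88}{- \frac{8}{3}} + \frac{61}{191}\right) - -100 = \left(88 \left(- \frac{3}{8}\right) + 61 \cdot \frac{1}{191}\right) + 100 = \left(-33 + \frac{61}{191}\right) + 100 = - \frac{6242}{191} + 100 = \frac{12858}{191}$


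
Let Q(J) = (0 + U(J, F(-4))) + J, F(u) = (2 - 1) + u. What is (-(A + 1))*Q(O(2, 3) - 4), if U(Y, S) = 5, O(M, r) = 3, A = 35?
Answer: -144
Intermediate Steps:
F(u) = 1 + u
Q(J) = 5 + J (Q(J) = (0 + 5) + J = 5 + J)
(-(A + 1))*Q(O(2, 3) - 4) = (-(35 + 1))*(5 + (3 - 4)) = (-1*36)*(5 - 1) = -36*4 = -144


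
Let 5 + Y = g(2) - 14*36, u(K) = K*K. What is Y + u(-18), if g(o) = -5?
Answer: -190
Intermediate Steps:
u(K) = K²
Y = -514 (Y = -5 + (-5 - 14*36) = -5 + (-5 - 504) = -5 - 509 = -514)
Y + u(-18) = -514 + (-18)² = -514 + 324 = -190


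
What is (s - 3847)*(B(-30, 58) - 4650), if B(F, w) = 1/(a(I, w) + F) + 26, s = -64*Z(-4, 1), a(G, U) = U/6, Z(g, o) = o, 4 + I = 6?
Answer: 1103164037/61 ≈ 1.8085e+7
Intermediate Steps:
I = 2 (I = -4 + 6 = 2)
a(G, U) = U/6 (a(G, U) = U*(⅙) = U/6)
s = -64 (s = -64*1 = -64)
B(F, w) = 26 + 1/(F + w/6) (B(F, w) = 1/(w/6 + F) + 26 = 1/(F + w/6) + 26 = 26 + 1/(F + w/6))
(s - 3847)*(B(-30, 58) - 4650) = (-64 - 3847)*(2*(3 + 13*58 + 78*(-30))/(58 + 6*(-30)) - 4650) = -3911*(2*(3 + 754 - 2340)/(58 - 180) - 4650) = -3911*(2*(-1583)/(-122) - 4650) = -3911*(2*(-1/122)*(-1583) - 4650) = -3911*(1583/61 - 4650) = -3911*(-282067/61) = 1103164037/61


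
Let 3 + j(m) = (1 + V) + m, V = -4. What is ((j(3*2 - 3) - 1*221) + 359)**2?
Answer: 18225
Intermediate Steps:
j(m) = -6 + m (j(m) = -3 + ((1 - 4) + m) = -3 + (-3 + m) = -6 + m)
((j(3*2 - 3) - 1*221) + 359)**2 = (((-6 + (3*2 - 3)) - 1*221) + 359)**2 = (((-6 + (6 - 3)) - 221) + 359)**2 = (((-6 + 3) - 221) + 359)**2 = ((-3 - 221) + 359)**2 = (-224 + 359)**2 = 135**2 = 18225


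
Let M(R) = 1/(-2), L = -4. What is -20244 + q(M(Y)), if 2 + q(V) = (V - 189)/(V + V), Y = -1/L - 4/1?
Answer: -40113/2 ≈ -20057.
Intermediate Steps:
Y = -15/4 (Y = -1/(-4) - 4/1 = -1*(-¼) - 4*1 = ¼ - 4 = -15/4 ≈ -3.7500)
M(R) = -½
q(V) = -2 + (-189 + V)/(2*V) (q(V) = -2 + (V - 189)/(V + V) = -2 + (-189 + V)/((2*V)) = -2 + (-189 + V)*(1/(2*V)) = -2 + (-189 + V)/(2*V))
-20244 + q(M(Y)) = -20244 + 3*(-63 - 1*(-½))/(2*(-½)) = -20244 + (3/2)*(-2)*(-63 + ½) = -20244 + (3/2)*(-2)*(-125/2) = -20244 + 375/2 = -40113/2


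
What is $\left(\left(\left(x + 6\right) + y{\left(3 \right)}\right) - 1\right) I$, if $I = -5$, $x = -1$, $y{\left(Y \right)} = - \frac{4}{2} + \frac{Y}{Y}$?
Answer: $-15$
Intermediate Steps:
$y{\left(Y \right)} = -1$ ($y{\left(Y \right)} = \left(-4\right) \frac{1}{2} + 1 = -2 + 1 = -1$)
$\left(\left(\left(x + 6\right) + y{\left(3 \right)}\right) - 1\right) I = \left(\left(\left(-1 + 6\right) - 1\right) - 1\right) \left(-5\right) = \left(\left(5 - 1\right) - 1\right) \left(-5\right) = \left(4 - 1\right) \left(-5\right) = 3 \left(-5\right) = -15$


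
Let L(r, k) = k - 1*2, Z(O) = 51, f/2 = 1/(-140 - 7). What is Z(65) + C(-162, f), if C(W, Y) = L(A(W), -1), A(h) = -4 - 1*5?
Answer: 48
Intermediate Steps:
f = -2/147 (f = 2/(-140 - 7) = 2/(-147) = 2*(-1/147) = -2/147 ≈ -0.013605)
A(h) = -9 (A(h) = -4 - 5 = -9)
L(r, k) = -2 + k (L(r, k) = k - 2 = -2 + k)
C(W, Y) = -3 (C(W, Y) = -2 - 1 = -3)
Z(65) + C(-162, f) = 51 - 3 = 48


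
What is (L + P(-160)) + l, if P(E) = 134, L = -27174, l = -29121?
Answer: -56161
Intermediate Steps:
(L + P(-160)) + l = (-27174 + 134) - 29121 = -27040 - 29121 = -56161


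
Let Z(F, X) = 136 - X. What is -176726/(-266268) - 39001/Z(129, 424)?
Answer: 869634613/6390432 ≈ 136.08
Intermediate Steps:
-176726/(-266268) - 39001/Z(129, 424) = -176726/(-266268) - 39001/(136 - 1*424) = -176726*(-1/266268) - 39001/(136 - 424) = 88363/133134 - 39001/(-288) = 88363/133134 - 39001*(-1/288) = 88363/133134 + 39001/288 = 869634613/6390432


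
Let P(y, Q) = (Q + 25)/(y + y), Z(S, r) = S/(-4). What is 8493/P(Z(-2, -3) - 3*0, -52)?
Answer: -2831/9 ≈ -314.56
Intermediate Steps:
Z(S, r) = -S/4 (Z(S, r) = S*(-¼) = -S/4)
P(y, Q) = (25 + Q)/(2*y) (P(y, Q) = (25 + Q)/((2*y)) = (25 + Q)*(1/(2*y)) = (25 + Q)/(2*y))
8493/P(Z(-2, -3) - 3*0, -52) = 8493/(((25 - 52)/(2*(-¼*(-2) - 3*0)))) = 8493/(((½)*(-27)/(½ + 0))) = 8493/(((½)*(-27)/(½))) = 8493/(((½)*2*(-27))) = 8493/(-27) = 8493*(-1/27) = -2831/9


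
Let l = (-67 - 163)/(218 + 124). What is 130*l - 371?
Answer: -78391/171 ≈ -458.43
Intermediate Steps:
l = -115/171 (l = -230/342 = -230*1/342 = -115/171 ≈ -0.67251)
130*l - 371 = 130*(-115/171) - 371 = -14950/171 - 371 = -78391/171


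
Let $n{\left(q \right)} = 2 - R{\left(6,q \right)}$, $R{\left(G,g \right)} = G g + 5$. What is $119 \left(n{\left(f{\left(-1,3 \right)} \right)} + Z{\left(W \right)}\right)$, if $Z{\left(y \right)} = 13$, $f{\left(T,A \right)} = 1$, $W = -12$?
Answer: $476$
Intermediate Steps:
$R{\left(G,g \right)} = 5 + G g$
$n{\left(q \right)} = -3 - 6 q$ ($n{\left(q \right)} = 2 - \left(5 + 6 q\right) = -3 - 6 q$)
$119 \left(n{\left(f{\left(-1,3 \right)} \right)} + Z{\left(W \right)}\right) = 119 \left(\left(-3 - 6\right) + 13\right) = 119 \left(-9 + 13\right) = 119 \cdot 4 = 476$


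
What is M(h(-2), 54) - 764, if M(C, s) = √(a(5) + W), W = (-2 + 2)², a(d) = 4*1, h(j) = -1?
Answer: -762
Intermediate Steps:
a(d) = 4
W = 0 (W = 0² = 0)
M(C, s) = 2 (M(C, s) = √(4 + 0) = √4 = 2)
M(h(-2), 54) - 764 = 2 - 764 = -762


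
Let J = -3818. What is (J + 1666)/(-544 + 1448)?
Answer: -269/113 ≈ -2.3805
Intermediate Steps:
(J + 1666)/(-544 + 1448) = (-3818 + 1666)/(-544 + 1448) = -2152/904 = -2152*1/904 = -269/113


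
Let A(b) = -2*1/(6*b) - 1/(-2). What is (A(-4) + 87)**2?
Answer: 1104601/144 ≈ 7670.8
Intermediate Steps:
A(b) = 1/2 - 1/(3*b) (A(b) = -1/(3*b) - 1*(-1/2) = -1/(3*b) + 1/2 = 1/2 - 1/(3*b))
(A(-4) + 87)**2 = ((1/6)*(-2 + 3*(-4))/(-4) + 87)**2 = ((1/6)*(-1/4)*(-2 - 12) + 87)**2 = ((1/6)*(-1/4)*(-14) + 87)**2 = (7/12 + 87)**2 = (1051/12)**2 = 1104601/144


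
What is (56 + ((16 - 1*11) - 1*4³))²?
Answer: 9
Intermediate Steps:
(56 + ((16 - 1*11) - 1*4³))² = (56 + ((16 - 11) - 1*64))² = (56 + (5 - 64))² = (56 - 59)² = (-3)² = 9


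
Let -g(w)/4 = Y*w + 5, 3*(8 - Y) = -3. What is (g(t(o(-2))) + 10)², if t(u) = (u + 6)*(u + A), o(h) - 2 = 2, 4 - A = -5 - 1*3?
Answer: 33292900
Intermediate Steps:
Y = 9 (Y = 8 - ⅓*(-3) = 8 + 1 = 9)
A = 12 (A = 4 - (-5 - 1*3) = 4 - (-5 - 3) = 4 - 1*(-8) = 4 + 8 = 12)
o(h) = 4 (o(h) = 2 + 2 = 4)
t(u) = (6 + u)*(12 + u) (t(u) = (u + 6)*(u + 12) = (6 + u)*(12 + u))
g(w) = -20 - 36*w (g(w) = -4*(9*w + 5) = -4*(5 + 9*w) = -20 - 36*w)
(g(t(o(-2))) + 10)² = ((-20 - 36*(72 + 4² + 18*4)) + 10)² = ((-20 - 36*(72 + 16 + 72)) + 10)² = ((-20 - 36*160) + 10)² = ((-20 - 5760) + 10)² = (-5780 + 10)² = (-5770)² = 33292900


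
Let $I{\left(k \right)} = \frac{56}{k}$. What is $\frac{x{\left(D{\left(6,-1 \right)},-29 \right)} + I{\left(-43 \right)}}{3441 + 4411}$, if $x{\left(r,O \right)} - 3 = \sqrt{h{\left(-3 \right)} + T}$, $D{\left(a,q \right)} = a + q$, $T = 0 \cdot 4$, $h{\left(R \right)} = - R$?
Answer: $\frac{73}{337636} + \frac{\sqrt{3}}{7852} \approx 0.0004368$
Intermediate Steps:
$T = 0$
$x{\left(r,O \right)} = 3 + \sqrt{3}$ ($x{\left(r,O \right)} = 3 + \sqrt{\left(-1\right) \left(-3\right) + 0} = 3 + \sqrt{3 + 0} = 3 + \sqrt{3}$)
$\frac{x{\left(D{\left(6,-1 \right)},-29 \right)} + I{\left(-43 \right)}}{3441 + 4411} = \frac{\left(3 + \sqrt{3}\right) + \frac{56}{-43}}{3441 + 4411} = \frac{\left(3 + \sqrt{3}\right) + 56 \left(- \frac{1}{43}\right)}{7852} = \left(\left(3 + \sqrt{3}\right) - \frac{56}{43}\right) \frac{1}{7852} = \left(\frac{73}{43} + \sqrt{3}\right) \frac{1}{7852} = \frac{73}{337636} + \frac{\sqrt{3}}{7852}$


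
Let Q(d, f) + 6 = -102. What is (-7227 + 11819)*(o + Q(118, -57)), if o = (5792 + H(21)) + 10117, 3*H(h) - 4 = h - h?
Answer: 217692944/3 ≈ 7.2564e+7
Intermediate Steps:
Q(d, f) = -108 (Q(d, f) = -6 - 102 = -108)
H(h) = 4/3 (H(h) = 4/3 + (h - h)/3 = 4/3 + (1/3)*0 = 4/3 + 0 = 4/3)
o = 47731/3 (o = (5792 + 4/3) + 10117 = 17380/3 + 10117 = 47731/3 ≈ 15910.)
(-7227 + 11819)*(o + Q(118, -57)) = (-7227 + 11819)*(47731/3 - 108) = 4592*(47407/3) = 217692944/3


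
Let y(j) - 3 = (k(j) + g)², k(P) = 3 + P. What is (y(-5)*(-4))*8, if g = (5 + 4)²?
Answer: -199808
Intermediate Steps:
g = 81 (g = 9² = 81)
y(j) = 3 + (84 + j)² (y(j) = 3 + ((3 + j) + 81)² = 3 + (84 + j)²)
(y(-5)*(-4))*8 = ((3 + (84 - 5)²)*(-4))*8 = ((3 + 79²)*(-4))*8 = ((3 + 6241)*(-4))*8 = (6244*(-4))*8 = -24976*8 = -199808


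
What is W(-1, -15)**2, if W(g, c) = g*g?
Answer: 1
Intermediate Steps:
W(g, c) = g**2
W(-1, -15)**2 = ((-1)**2)**2 = 1**2 = 1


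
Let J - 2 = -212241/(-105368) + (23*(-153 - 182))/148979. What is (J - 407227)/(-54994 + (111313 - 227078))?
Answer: 6392432200448701/2680509769267448 ≈ 2.3848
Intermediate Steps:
J = 62202830043/15697619272 (J = 2 + (-212241/(-105368) + (23*(-153 - 182))/148979) = 2 + (-212241*(-1/105368) + (23*(-335))*(1/148979)) = 2 + (212241/105368 - 7705*1/148979) = 2 + (212241/105368 - 7705/148979) = 2 + 30807591499/15697619272 = 62202830043/15697619272 ≈ 3.9626)
(J - 407227)/(-54994 + (111313 - 227078)) = (62202830043/15697619272 - 407227)/(-54994 + (111313 - 227078)) = -6392432200448701/(15697619272*(-54994 - 115765)) = -6392432200448701/15697619272/(-170759) = -6392432200448701/15697619272*(-1/170759) = 6392432200448701/2680509769267448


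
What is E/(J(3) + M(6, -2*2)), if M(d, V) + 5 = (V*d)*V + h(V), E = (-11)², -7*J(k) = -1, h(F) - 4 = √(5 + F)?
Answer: 847/673 ≈ 1.2585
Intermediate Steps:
h(F) = 4 + √(5 + F)
J(k) = ⅐ (J(k) = -⅐*(-1) = ⅐)
E = 121
M(d, V) = -1 + √(5 + V) + d*V² (M(d, V) = -5 + ((V*d)*V + (4 + √(5 + V))) = -5 + (d*V² + (4 + √(5 + V))) = -5 + (4 + √(5 + V) + d*V²) = -1 + √(5 + V) + d*V²)
E/(J(3) + M(6, -2*2)) = 121/(⅐ + (-1 + √(5 - 2*2) + 6*(-2*2)²)) = 121/(⅐ + (-1 + √(5 - 4) + 6*(-4)²)) = 121/(⅐ + (-1 + √1 + 6*16)) = 121/(⅐ + (-1 + 1 + 96)) = 121/(⅐ + 96) = 121/(673/7) = 121*(7/673) = 847/673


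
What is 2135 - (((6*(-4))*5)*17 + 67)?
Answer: 4108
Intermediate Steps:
2135 - (((6*(-4))*5)*17 + 67) = 2135 - (-24*5*17 + 67) = 2135 - (-120*17 + 67) = 2135 - (-2040 + 67) = 2135 - 1*(-1973) = 2135 + 1973 = 4108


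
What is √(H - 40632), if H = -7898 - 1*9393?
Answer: I*√57923 ≈ 240.67*I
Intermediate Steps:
H = -17291 (H = -7898 - 9393 = -17291)
√(H - 40632) = √(-17291 - 40632) = √(-57923) = I*√57923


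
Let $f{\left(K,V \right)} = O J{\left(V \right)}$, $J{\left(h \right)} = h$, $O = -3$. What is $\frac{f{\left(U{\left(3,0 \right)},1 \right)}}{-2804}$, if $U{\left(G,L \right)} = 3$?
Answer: $\frac{3}{2804} \approx 0.0010699$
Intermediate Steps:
$f{\left(K,V \right)} = - 3 V$
$\frac{f{\left(U{\left(3,0 \right)},1 \right)}}{-2804} = \frac{\left(-3\right) 1}{-2804} = \left(- \frac{1}{2804}\right) \left(-3\right) = \frac{3}{2804}$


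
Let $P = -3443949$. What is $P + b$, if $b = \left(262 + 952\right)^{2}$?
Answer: $-1970153$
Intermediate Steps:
$b = 1473796$ ($b = 1214^{2} = 1473796$)
$P + b = -3443949 + 1473796 = -1970153$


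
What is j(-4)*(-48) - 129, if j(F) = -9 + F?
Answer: 495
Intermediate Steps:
j(-4)*(-48) - 129 = (-9 - 4)*(-48) - 129 = -13*(-48) - 129 = 624 - 129 = 495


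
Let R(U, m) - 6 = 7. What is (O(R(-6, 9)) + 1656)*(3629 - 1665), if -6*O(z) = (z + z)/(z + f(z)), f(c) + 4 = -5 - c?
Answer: 87839900/27 ≈ 3.2533e+6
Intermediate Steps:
f(c) = -9 - c (f(c) = -4 + (-5 - c) = -9 - c)
R(U, m) = 13 (R(U, m) = 6 + 7 = 13)
O(z) = z/27 (O(z) = -(z + z)/(6*(z + (-9 - z))) = -2*z/(6*(-9)) = -2*z*(-1)/(6*9) = -(-1)*z/27 = z/27)
(O(R(-6, 9)) + 1656)*(3629 - 1665) = ((1/27)*13 + 1656)*(3629 - 1665) = (13/27 + 1656)*1964 = (44725/27)*1964 = 87839900/27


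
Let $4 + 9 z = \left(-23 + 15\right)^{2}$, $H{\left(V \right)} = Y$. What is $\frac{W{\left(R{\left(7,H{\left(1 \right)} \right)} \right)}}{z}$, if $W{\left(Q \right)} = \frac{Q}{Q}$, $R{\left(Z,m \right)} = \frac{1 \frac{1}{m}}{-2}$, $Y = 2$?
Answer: $\frac{3}{20} \approx 0.15$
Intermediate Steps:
$H{\left(V \right)} = 2$
$R{\left(Z,m \right)} = - \frac{1}{2 m}$ ($R{\left(Z,m \right)} = \frac{1}{m} \left(- \frac{1}{2}\right) = - \frac{1}{2 m}$)
$W{\left(Q \right)} = 1$
$z = \frac{20}{3}$ ($z = - \frac{4}{9} + \frac{\left(-23 + 15\right)^{2}}{9} = - \frac{4}{9} + \frac{\left(-8\right)^{2}}{9} = - \frac{4}{9} + \frac{1}{9} \cdot 64 = - \frac{4}{9} + \frac{64}{9} = \frac{20}{3} \approx 6.6667$)
$\frac{W{\left(R{\left(7,H{\left(1 \right)} \right)} \right)}}{z} = 1 \frac{1}{\frac{20}{3}} = 1 \cdot \frac{3}{20} = \frac{3}{20}$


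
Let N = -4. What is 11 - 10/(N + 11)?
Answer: 67/7 ≈ 9.5714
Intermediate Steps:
11 - 10/(N + 11) = 11 - 10/(-4 + 11) = 11 - 10/7 = 67/7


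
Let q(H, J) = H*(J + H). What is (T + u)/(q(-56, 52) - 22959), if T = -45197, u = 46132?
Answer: -187/4547 ≈ -0.041126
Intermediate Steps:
q(H, J) = H*(H + J)
(T + u)/(q(-56, 52) - 22959) = (-45197 + 46132)/(-56*(-56 + 52) - 22959) = 935/(-56*(-4) - 22959) = 935/(224 - 22959) = 935/(-22735) = 935*(-1/22735) = -187/4547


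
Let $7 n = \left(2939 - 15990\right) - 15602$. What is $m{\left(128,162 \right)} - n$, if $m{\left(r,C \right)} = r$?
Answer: $\frac{29549}{7} \approx 4221.3$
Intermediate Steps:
$n = - \frac{28653}{7}$ ($n = \frac{\left(2939 - 15990\right) - 15602}{7} = \frac{-13051 - 15602}{7} = \frac{1}{7} \left(-28653\right) = - \frac{28653}{7} \approx -4093.3$)
$m{\left(128,162 \right)} - n = 128 - - \frac{28653}{7} = 128 + \frac{28653}{7} = \frac{29549}{7}$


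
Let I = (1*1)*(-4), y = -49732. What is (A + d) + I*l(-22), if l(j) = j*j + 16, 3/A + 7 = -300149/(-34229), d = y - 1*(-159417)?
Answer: 2173332899/20182 ≈ 1.0769e+5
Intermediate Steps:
d = 109685 (d = -49732 - 1*(-159417) = -49732 + 159417 = 109685)
I = -4 (I = 1*(-4) = -4)
A = 34229/20182 (A = 3/(-7 - 300149/(-34229)) = 3/(-7 - 300149*(-1/34229)) = 3/(-7 + 300149/34229) = 3/(60546/34229) = 3*(34229/60546) = 34229/20182 ≈ 1.6960)
l(j) = 16 + j**2 (l(j) = j**2 + 16 = 16 + j**2)
(A + d) + I*l(-22) = (34229/20182 + 109685) - 4*(16 + (-22)**2) = 2213696899/20182 - 4*(16 + 484) = 2213696899/20182 - 4*500 = 2213696899/20182 - 2000 = 2173332899/20182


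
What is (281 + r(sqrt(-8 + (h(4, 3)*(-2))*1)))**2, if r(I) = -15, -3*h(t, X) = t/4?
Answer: 70756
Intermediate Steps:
h(t, X) = -t/12 (h(t, X) = -t/(3*4) = -t/12)
(281 + r(sqrt(-8 + (h(4, 3)*(-2))*1)))**2 = (281 - 15)**2 = 266**2 = 70756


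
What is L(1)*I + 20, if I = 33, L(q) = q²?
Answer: 53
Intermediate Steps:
L(1)*I + 20 = 1²*33 + 20 = 1*33 + 20 = 33 + 20 = 53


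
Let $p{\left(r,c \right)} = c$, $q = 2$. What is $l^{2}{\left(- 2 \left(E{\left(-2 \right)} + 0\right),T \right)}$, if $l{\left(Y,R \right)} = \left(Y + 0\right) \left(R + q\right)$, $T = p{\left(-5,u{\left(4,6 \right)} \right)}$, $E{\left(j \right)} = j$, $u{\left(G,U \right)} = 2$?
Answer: $256$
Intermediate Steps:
$T = 2$
$l{\left(Y,R \right)} = Y \left(2 + R\right)$ ($l{\left(Y,R \right)} = \left(Y + 0\right) \left(R + 2\right) = Y \left(2 + R\right)$)
$l^{2}{\left(- 2 \left(E{\left(-2 \right)} + 0\right),T \right)} = \left(- 2 \left(-2 + 0\right) \left(2 + 2\right)\right)^{2} = \left(\left(-2\right) \left(-2\right) 4\right)^{2} = \left(4 \cdot 4\right)^{2} = 16^{2} = 256$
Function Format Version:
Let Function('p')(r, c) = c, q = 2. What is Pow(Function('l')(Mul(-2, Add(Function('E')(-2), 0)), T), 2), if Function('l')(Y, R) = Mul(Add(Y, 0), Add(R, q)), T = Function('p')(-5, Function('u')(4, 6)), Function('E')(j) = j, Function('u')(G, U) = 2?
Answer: 256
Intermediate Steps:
T = 2
Function('l')(Y, R) = Mul(Y, Add(2, R)) (Function('l')(Y, R) = Mul(Add(Y, 0), Add(R, 2)) = Mul(Y, Add(2, R)))
Pow(Function('l')(Mul(-2, Add(Function('E')(-2), 0)), T), 2) = Pow(Mul(Mul(-2, Add(-2, 0)), Add(2, 2)), 2) = Pow(Mul(Mul(-2, -2), 4), 2) = Pow(Mul(4, 4), 2) = Pow(16, 2) = 256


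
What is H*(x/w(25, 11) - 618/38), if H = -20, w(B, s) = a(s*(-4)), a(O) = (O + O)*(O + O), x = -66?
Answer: 544125/1672 ≈ 325.43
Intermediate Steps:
a(O) = 4*O² (a(O) = (2*O)*(2*O) = 4*O²)
w(B, s) = 64*s² (w(B, s) = 4*(s*(-4))² = 4*(-4*s)² = 4*(16*s²) = 64*s²)
H*(x/w(25, 11) - 618/38) = -20*(-66/(64*11²) - 618/38) = -20*(-66/(64*121) - 618*1/38) = -20*(-66/7744 - 309/19) = -20*(-66*1/7744 - 309/19) = -20*(-3/352 - 309/19) = -20*(-108825/6688) = 544125/1672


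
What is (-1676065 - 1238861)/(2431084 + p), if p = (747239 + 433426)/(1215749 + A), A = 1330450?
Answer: -39269744266/32751454129 ≈ -1.1990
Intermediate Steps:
p = 131185/282911 (p = (747239 + 433426)/(1215749 + 1330450) = 1180665/2546199 = 1180665*(1/2546199) = 131185/282911 ≈ 0.46370)
(-1676065 - 1238861)/(2431084 + p) = (-1676065 - 1238861)/(2431084 + 131185/282911) = -2914926/687780536709/282911 = -2914926*282911/687780536709 = -39269744266/32751454129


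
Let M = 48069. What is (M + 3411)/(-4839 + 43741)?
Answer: 25740/19451 ≈ 1.3233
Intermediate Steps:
(M + 3411)/(-4839 + 43741) = (48069 + 3411)/(-4839 + 43741) = 51480/38902 = 51480*(1/38902) = 25740/19451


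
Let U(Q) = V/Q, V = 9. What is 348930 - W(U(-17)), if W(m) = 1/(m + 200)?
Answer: 1183221613/3391 ≈ 3.4893e+5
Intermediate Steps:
U(Q) = 9/Q
W(m) = 1/(200 + m)
348930 - W(U(-17)) = 348930 - 1/(200 + 9/(-17)) = 348930 - 1/(200 + 9*(-1/17)) = 348930 - 1/(200 - 9/17) = 348930 - 1/3391/17 = 348930 - 1*17/3391 = 348930 - 17/3391 = 1183221613/3391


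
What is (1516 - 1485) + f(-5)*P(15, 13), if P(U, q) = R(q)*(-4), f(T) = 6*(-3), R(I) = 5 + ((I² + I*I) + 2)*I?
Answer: 318631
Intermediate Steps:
R(I) = 5 + I*(2 + 2*I²) (R(I) = 5 + ((I² + I²) + 2)*I = 5 + (2*I² + 2)*I = 5 + (2 + 2*I²)*I = 5 + I*(2 + 2*I²))
f(T) = -18
P(U, q) = -20 - 8*q - 8*q³ (P(U, q) = (5 + 2*q + 2*q³)*(-4) = -20 - 8*q - 8*q³)
(1516 - 1485) + f(-5)*P(15, 13) = (1516 - 1485) - 18*(-20 - 8*13 - 8*13³) = 31 - 18*(-20 - 104 - 8*2197) = 31 - 18*(-20 - 104 - 17576) = 31 - 18*(-17700) = 31 + 318600 = 318631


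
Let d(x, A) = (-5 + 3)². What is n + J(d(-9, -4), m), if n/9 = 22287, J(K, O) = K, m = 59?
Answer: 200587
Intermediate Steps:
d(x, A) = 4 (d(x, A) = (-2)² = 4)
n = 200583 (n = 9*22287 = 200583)
n + J(d(-9, -4), m) = 200583 + 4 = 200587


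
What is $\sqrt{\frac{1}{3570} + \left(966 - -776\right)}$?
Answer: $\frac{\sqrt{22201619370}}{3570} \approx 41.737$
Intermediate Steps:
$\sqrt{\frac{1}{3570} + \left(966 - -776\right)} = \sqrt{\frac{1}{3570} + \left(966 + 776\right)} = \sqrt{\frac{1}{3570} + 1742} = \sqrt{\frac{6218941}{3570}} = \frac{\sqrt{22201619370}}{3570}$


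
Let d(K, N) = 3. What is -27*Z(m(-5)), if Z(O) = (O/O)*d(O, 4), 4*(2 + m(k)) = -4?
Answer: -81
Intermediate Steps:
m(k) = -3 (m(k) = -2 + (1/4)*(-4) = -2 - 1 = -3)
Z(O) = 3 (Z(O) = (O/O)*3 = 1*3 = 3)
-27*Z(m(-5)) = -27*3 = -81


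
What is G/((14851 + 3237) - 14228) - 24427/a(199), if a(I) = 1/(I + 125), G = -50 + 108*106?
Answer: -15274685941/1930 ≈ -7.9143e+6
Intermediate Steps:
G = 11398 (G = -50 + 11448 = 11398)
a(I) = 1/(125 + I)
G/((14851 + 3237) - 14228) - 24427/a(199) = 11398/((14851 + 3237) - 14228) - 24427/(1/(125 + 199)) = 11398/(18088 - 14228) - 24427/(1/324) = 11398/3860 - 24427/1/324 = 11398*(1/3860) - 24427*324 = 5699/1930 - 7914348 = -15274685941/1930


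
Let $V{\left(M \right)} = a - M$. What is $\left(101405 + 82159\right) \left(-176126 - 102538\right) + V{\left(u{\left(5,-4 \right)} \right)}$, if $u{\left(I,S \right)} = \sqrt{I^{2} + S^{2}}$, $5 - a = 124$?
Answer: $-51152678615 - \sqrt{41} \approx -5.1153 \cdot 10^{10}$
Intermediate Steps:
$a = -119$ ($a = 5 - 124 = -119$)
$V{\left(M \right)} = -119 - M$
$\left(101405 + 82159\right) \left(-176126 - 102538\right) + V{\left(u{\left(5,-4 \right)} \right)} = \left(101405 + 82159\right) \left(-176126 - 102538\right) - \left(119 + \sqrt{5^{2} + \left(-4\right)^{2}}\right) = 183564 \left(-278664\right) - \left(119 + \sqrt{25 + 16}\right) = -51152678496 - \left(119 + \sqrt{41}\right) = -51152678615 - \sqrt{41}$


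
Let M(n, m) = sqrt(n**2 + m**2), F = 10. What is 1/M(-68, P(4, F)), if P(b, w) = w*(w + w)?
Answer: sqrt(2789)/11156 ≈ 0.0047339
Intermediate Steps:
P(b, w) = 2*w**2 (P(b, w) = w*(2*w) = 2*w**2)
M(n, m) = sqrt(m**2 + n**2)
1/M(-68, P(4, F)) = 1/(sqrt((2*10**2)**2 + (-68)**2)) = 1/(sqrt((2*100)**2 + 4624)) = 1/(sqrt(200**2 + 4624)) = 1/(sqrt(40000 + 4624)) = 1/(sqrt(44624)) = 1/(4*sqrt(2789)) = sqrt(2789)/11156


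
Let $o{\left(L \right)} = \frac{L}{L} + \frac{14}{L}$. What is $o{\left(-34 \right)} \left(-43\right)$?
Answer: $- \frac{430}{17} \approx -25.294$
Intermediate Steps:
$o{\left(L \right)} = 1 + \frac{14}{L}$
$o{\left(-34 \right)} \left(-43\right) = \frac{14 - 34}{-34} \left(-43\right) = \left(- \frac{1}{34}\right) \left(-20\right) \left(-43\right) = \frac{10}{17} \left(-43\right) = - \frac{430}{17}$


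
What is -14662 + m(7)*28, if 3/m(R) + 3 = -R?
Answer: -73352/5 ≈ -14670.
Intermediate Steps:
m(R) = 3/(-3 - R)
-14662 + m(7)*28 = -14662 - 3/(3 + 7)*28 = -14662 - 3/10*28 = -14662 - 42/5 = -73352/5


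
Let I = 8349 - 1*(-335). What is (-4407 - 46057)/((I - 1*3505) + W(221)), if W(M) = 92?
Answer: -50464/5271 ≈ -9.5739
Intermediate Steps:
I = 8684 (I = 8349 + 335 = 8684)
(-4407 - 46057)/((I - 1*3505) + W(221)) = (-4407 - 46057)/((8684 - 1*3505) + 92) = -50464/((8684 - 3505) + 92) = -50464/(5179 + 92) = -50464/5271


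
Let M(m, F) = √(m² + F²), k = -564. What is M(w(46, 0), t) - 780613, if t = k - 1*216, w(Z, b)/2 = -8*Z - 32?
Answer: -780613 + 20*√3121 ≈ -7.7950e+5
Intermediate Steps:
w(Z, b) = -64 - 16*Z (w(Z, b) = 2*(-8*Z - 32) = 2*(-32 - 8*Z) = -64 - 16*Z)
t = -780 (t = -564 - 1*216 = -564 - 216 = -780)
M(m, F) = √(F² + m²)
M(w(46, 0), t) - 780613 = √((-780)² + (-64 - 16*46)²) - 780613 = √(608400 + (-64 - 736)²) - 780613 = √(608400 + (-800)²) - 780613 = √(608400 + 640000) - 780613 = √1248400 - 780613 = 20*√3121 - 780613 = -780613 + 20*√3121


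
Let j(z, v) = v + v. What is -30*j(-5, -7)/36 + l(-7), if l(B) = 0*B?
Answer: 35/3 ≈ 11.667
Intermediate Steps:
l(B) = 0
j(z, v) = 2*v
-30*j(-5, -7)/36 + l(-7) = -30*2*(-7)/36 + 0 = -(-420)/36 + 0 = -30*(-7/18) + 0 = 35/3 + 0 = 35/3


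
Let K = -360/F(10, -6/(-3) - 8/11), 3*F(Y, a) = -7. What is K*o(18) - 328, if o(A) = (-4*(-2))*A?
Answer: 153224/7 ≈ 21889.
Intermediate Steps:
F(Y, a) = -7/3 (F(Y, a) = (⅓)*(-7) = -7/3)
K = 1080/7 (K = -360/(-7/3) = -360*(-3/7) = 1080/7 ≈ 154.29)
o(A) = 8*A
K*o(18) - 328 = 1080*(8*18)/7 - 328 = (1080/7)*144 - 328 = 155520/7 - 328 = 153224/7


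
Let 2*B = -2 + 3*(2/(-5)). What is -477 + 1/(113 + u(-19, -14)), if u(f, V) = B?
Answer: -265684/557 ≈ -476.99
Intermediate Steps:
B = -8/5 (B = (-2 + 3*(2/(-5)))/2 = (-2 + 3*(2*(-⅕)))/2 = (-2 + 3*(-⅖))/2 = (-2 - 6/5)/2 = (½)*(-16/5) = -8/5 ≈ -1.6000)
u(f, V) = -8/5
-477 + 1/(113 + u(-19, -14)) = -477 + 1/(113 - 8/5) = -477 + 1/(557/5) = -477 + 5/557 = -265684/557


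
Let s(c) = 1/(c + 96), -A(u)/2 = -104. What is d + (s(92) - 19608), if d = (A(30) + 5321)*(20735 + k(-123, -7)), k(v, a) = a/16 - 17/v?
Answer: 3534042530619/30832 ≈ 1.1462e+8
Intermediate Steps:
A(u) = 208 (A(u) = -2*(-104) = 208)
s(c) = 1/(96 + c)
k(v, a) = -17/v + a/16 (k(v, a) = a*(1/16) - 17/v = a/16 - 17/v = -17/v + a/16)
d = 75205257113/656 (d = (208 + 5321)*(20735 + (-17/(-123) + (1/16)*(-7))) = 5529*(20735 + (-17*(-1/123) - 7/16)) = 5529*(20735 + (17/123 - 7/16)) = 5529*(20735 - 589/1968) = 5529*(40805891/1968) = 75205257113/656 ≈ 1.1464e+8)
d + (s(92) - 19608) = 75205257113/656 + (1/(96 + 92) - 19608) = 75205257113/656 + (1/188 - 19608) = 75205257113/656 - 3686303/188 = 3534042530619/30832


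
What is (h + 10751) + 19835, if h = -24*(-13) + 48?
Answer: 30946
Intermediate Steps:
h = 360 (h = 312 + 48 = 360)
(h + 10751) + 19835 = (360 + 10751) + 19835 = 11111 + 19835 = 30946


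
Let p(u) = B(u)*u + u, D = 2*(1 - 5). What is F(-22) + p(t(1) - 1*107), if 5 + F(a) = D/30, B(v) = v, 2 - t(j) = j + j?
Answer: 170051/15 ≈ 11337.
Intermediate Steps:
D = -8 (D = 2*(-4) = -8)
t(j) = 2 - 2*j (t(j) = 2 - (j + j) = 2 - 2*j)
p(u) = u + u**2 (p(u) = u*u + u = u**2 + u = u + u**2)
F(a) = -79/15 (F(a) = -5 - 8/30 = -5 - 8*1/30 = -5 - 4/15 = -79/15)
F(-22) + p(t(1) - 1*107) = -79/15 + ((2 - 2*1) - 1*107)*(1 + ((2 - 2*1) - 1*107)) = -79/15 + ((2 - 2) - 107)*(1 + ((2 - 2) - 107)) = -79/15 + (0 - 107)*(1 + (0 - 107)) = -79/15 - 107*(1 - 107) = -79/15 - 107*(-106) = -79/15 + 11342 = 170051/15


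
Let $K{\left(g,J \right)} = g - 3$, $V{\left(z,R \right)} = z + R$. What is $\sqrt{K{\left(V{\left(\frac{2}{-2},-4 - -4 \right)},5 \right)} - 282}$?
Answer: $i \sqrt{286} \approx 16.912 i$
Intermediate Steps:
$V{\left(z,R \right)} = R + z$
$K{\left(g,J \right)} = -3 + g$
$\sqrt{K{\left(V{\left(\frac{2}{-2},-4 - -4 \right)},5 \right)} - 282} = \sqrt{\left(-3 + \left(\left(-4 - -4\right) + \frac{2}{-2}\right)\right) - 282} = \sqrt{\left(-3 + \left(\left(-4 + 4\right) + 2 \left(- \frac{1}{2}\right)\right)\right) - 282} = \sqrt{\left(-3 + \left(0 - 1\right)\right) - 282} = \sqrt{\left(-3 - 1\right) - 282} = \sqrt{-4 - 282} = \sqrt{-286} = i \sqrt{286}$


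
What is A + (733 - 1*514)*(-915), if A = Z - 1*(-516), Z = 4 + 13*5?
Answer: -199800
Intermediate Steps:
Z = 69 (Z = 4 + 65 = 69)
A = 585 (A = 69 - 1*(-516) = 69 + 516 = 585)
A + (733 - 1*514)*(-915) = 585 + (733 - 1*514)*(-915) = 585 + (733 - 514)*(-915) = 585 + 219*(-915) = 585 - 200385 = -199800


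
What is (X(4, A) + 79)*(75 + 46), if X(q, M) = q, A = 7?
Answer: 10043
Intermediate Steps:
(X(4, A) + 79)*(75 + 46) = (4 + 79)*(75 + 46) = 83*121 = 10043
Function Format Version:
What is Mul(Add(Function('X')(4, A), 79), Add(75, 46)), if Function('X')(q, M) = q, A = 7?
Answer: 10043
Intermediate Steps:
Mul(Add(Function('X')(4, A), 79), Add(75, 46)) = Mul(Add(4, 79), Add(75, 46)) = Mul(83, 121) = 10043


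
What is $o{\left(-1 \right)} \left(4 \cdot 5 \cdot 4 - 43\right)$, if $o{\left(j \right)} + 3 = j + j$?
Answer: $-185$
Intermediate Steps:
$o{\left(j \right)} = -3 + 2 j$ ($o{\left(j \right)} = -3 + \left(j + j\right) = -3 + 2 j$)
$o{\left(-1 \right)} \left(4 \cdot 5 \cdot 4 - 43\right) = \left(-3 + 2 \left(-1\right)\right) \left(4 \cdot 5 \cdot 4 - 43\right) = \left(-3 - 2\right) \left(20 \cdot 4 - 43\right) = - 5 \left(80 - 43\right) = \left(-5\right) 37 = -185$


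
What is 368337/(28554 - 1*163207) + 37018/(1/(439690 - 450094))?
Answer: -51859620148953/134653 ≈ -3.8514e+8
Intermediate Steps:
368337/(28554 - 1*163207) + 37018/(1/(439690 - 450094)) = 368337/(28554 - 163207) + 37018/(1/(-10404)) = 368337/(-134653) + 37018/(-1/10404) = 368337*(-1/134653) + 37018*(-10404) = -368337/134653 - 385135272 = -51859620148953/134653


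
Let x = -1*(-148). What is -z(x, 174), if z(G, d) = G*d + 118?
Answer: -25870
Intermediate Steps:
x = 148
z(G, d) = 118 + G*d
-z(x, 174) = -(118 + 148*174) = -(118 + 25752) = -1*25870 = -25870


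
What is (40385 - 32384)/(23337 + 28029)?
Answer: 381/2446 ≈ 0.15576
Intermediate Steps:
(40385 - 32384)/(23337 + 28029) = 8001/51366 = 8001*(1/51366) = 381/2446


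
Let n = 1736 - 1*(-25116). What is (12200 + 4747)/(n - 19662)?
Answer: 16947/7190 ≈ 2.3570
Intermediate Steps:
n = 26852 (n = 1736 + 25116 = 26852)
(12200 + 4747)/(n - 19662) = (12200 + 4747)/(26852 - 19662) = 16947/7190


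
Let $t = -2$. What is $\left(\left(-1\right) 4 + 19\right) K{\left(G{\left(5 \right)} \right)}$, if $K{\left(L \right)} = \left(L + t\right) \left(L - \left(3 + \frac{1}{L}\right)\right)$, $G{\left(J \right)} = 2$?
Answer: $0$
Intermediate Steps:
$K{\left(L \right)} = \left(-2 + L\right) \left(-3 + L - \frac{1}{L}\right)$ ($K{\left(L \right)} = \left(L - 2\right) \left(L - \left(3 + \frac{1}{L}\right)\right) = \left(-2 + L\right) \left(L - \left(3 + \frac{1}{L}\right)\right) = \left(-2 + L\right) \left(-3 + L - \frac{1}{L}\right)$)
$\left(\left(-1\right) 4 + 19\right) K{\left(G{\left(5 \right)} \right)} = \left(\left(-1\right) 4 + 19\right) \left(5 + 2^{2} - 10 + \frac{2}{2}\right) = \left(-4 + 19\right) \left(5 + 4 - 10 + 2 \cdot \frac{1}{2}\right) = 15 \left(5 + 4 - 10 + 1\right) = 15 \cdot 0 = 0$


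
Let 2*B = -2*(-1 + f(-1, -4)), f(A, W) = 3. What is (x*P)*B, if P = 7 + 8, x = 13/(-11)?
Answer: 390/11 ≈ 35.455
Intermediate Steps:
x = -13/11 (x = 13*(-1/11) = -13/11 ≈ -1.1818)
B = -2 (B = (-2*(-1 + 3))/2 = (-2*2)/2 = (1/2)*(-4) = -2)
P = 15
(x*P)*B = -13/11*15*(-2) = -195/11*(-2) = 390/11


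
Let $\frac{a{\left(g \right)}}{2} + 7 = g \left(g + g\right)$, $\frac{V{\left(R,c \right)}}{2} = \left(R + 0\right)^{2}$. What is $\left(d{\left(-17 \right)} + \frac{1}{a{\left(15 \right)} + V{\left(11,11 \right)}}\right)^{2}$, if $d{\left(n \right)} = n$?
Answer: $\frac{367680625}{1272384} \approx 288.97$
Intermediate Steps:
$V{\left(R,c \right)} = 2 R^{2}$ ($V{\left(R,c \right)} = 2 \left(R + 0\right)^{2} = 2 R^{2}$)
$a{\left(g \right)} = -14 + 4 g^{2}$ ($a{\left(g \right)} = -14 + 2 g \left(g + g\right) = -14 + 2 g 2 g = -14 + 2 \cdot 2 g^{2} = -14 + 4 g^{2}$)
$\left(d{\left(-17 \right)} + \frac{1}{a{\left(15 \right)} + V{\left(11,11 \right)}}\right)^{2} = \left(-17 + \frac{1}{\left(-14 + 4 \cdot 15^{2}\right) + 2 \cdot 11^{2}}\right)^{2} = \left(-17 + \frac{1}{\left(-14 + 4 \cdot 225\right) + 2 \cdot 121}\right)^{2} = \left(-17 + \frac{1}{\left(-14 + 900\right) + 242}\right)^{2} = \left(-17 + \frac{1}{886 + 242}\right)^{2} = \left(-17 + \frac{1}{1128}\right)^{2} = \left(- \frac{19175}{1128}\right)^{2} = \frac{367680625}{1272384}$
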